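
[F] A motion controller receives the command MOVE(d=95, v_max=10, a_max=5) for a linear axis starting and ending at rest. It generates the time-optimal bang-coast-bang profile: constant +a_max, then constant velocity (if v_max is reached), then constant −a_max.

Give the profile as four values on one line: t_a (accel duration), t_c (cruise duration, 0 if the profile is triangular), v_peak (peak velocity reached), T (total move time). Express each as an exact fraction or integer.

t_a=2 t_c=15/2 v_peak=10 T=23/2

vₘ²/aₘ = 10²/5 = 20
95 ≥ 20 → trapezoidal
t_a = 10/5 = 2; v_peak = 10
d_cruise = 95 − 20 = 75; t_c = 75/10 = 15/2
T = 2·2 + 15/2 = 23/2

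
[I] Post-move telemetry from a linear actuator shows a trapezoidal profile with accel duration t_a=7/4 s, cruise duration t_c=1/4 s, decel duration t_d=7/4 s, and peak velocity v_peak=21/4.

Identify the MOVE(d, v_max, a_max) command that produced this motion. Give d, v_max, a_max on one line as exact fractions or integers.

d=21/2 v_max=21/4 a_max=3

a_max = (21/4)/(7/4) = 3
d_a = ½·21/4·7/4 = 147/32; d_c = 21/4·1/4 = 21/16
d = 2·147/32 + 21/16 = 21/2
t_c = 1/4 > 0 → v_max = v_peak = 21/4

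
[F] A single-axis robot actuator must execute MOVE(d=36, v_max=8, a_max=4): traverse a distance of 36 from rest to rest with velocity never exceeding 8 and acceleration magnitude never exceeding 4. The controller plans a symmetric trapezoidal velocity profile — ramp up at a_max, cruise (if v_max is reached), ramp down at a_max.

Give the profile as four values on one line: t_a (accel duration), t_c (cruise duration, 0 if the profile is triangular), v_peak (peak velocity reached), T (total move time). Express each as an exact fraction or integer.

t_a=2 t_c=5/2 v_peak=8 T=13/2

vₘ²/aₘ = 8²/4 = 16
36 ≥ 16 → trapezoidal
t_a = 8/4 = 2; v_peak = 8
d_cruise = 36 − 16 = 20; t_c = 20/8 = 5/2
T = 2·2 + 5/2 = 13/2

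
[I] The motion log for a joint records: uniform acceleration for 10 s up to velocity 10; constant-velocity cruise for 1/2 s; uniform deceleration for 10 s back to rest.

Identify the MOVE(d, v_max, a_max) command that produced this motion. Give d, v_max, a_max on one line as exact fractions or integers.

a_max = 10/10 = 1
d_a = ½·10·10 = 50; d_c = 10·1/2 = 5
d = 2·50 + 5 = 105
t_c = 1/2 > 0 so v_max = 10

d=105 v_max=10 a_max=1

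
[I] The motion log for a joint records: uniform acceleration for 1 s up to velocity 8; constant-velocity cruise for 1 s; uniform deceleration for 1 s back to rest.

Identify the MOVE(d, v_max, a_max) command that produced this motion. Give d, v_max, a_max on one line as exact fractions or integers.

d=16 v_max=8 a_max=8

a_max = 8/1 = 8
d_a = ½·8·1 = 4; d_c = 8·1 = 8
d = 2·4 + 8 = 16
t_c = 1 > 0 so v_max = 8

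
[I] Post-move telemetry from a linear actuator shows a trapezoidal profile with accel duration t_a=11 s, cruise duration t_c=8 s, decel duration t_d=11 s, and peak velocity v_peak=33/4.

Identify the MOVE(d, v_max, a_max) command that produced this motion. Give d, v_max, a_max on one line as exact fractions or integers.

d=627/4 v_max=33/4 a_max=3/4

a_max = (33/4)/11 = 3/4
d_a = ½·33/4·11 = 363/8; d_c = 33/4·8 = 66
d = 2·363/8 + 66 = 627/4
t_c = 8 > 0 ⇒ limit active, v_max = 33/4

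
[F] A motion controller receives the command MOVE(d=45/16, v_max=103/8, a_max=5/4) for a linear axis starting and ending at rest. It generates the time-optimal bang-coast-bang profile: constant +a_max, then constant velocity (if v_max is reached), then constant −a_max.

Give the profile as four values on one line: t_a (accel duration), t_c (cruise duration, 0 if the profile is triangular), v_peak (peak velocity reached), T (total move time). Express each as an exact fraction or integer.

t_a=3/2 t_c=0 v_peak=15/8 T=3

(v_max)²/a_max = (103/8)²/(5/4) = 10609/80
45/16 < 10609/80 ⇒ no cruise
v_peak = √(45/16·5/4) = √(225/64) = 15/8
t_a = (15/8)/(5/4) = 3/2; t_c = 0
T = 2·3/2 = 3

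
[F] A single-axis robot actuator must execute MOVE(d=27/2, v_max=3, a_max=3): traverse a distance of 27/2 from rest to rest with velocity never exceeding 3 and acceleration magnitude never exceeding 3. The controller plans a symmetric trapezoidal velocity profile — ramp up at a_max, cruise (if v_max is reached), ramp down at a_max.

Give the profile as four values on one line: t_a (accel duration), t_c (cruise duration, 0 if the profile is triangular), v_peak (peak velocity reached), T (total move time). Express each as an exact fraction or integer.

(v_max)²/a_max = 3²/3 = 3
27/2 ≥ 3 → trapezoidal
t_a = 3/3 = 1; v_peak = 3
d_cruise = 27/2 − 3 = 21/2; t_c = (21/2)/3 = 7/2
T = 2·1 + 7/2 = 11/2

t_a=1 t_c=7/2 v_peak=3 T=11/2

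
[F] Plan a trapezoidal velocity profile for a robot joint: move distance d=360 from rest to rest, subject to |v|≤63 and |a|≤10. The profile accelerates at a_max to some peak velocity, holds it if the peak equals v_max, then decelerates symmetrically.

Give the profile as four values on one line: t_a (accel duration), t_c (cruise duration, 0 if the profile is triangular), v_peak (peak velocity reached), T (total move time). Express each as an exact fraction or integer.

(v_max)²/a_max = 63²/10 = 3969/10
360 < 3969/10 so t_c = 0
v_peak = √(360·10) = √3600 = 60
t_a = 60/10 = 6; t_c = 0
T = 2·6 = 12

t_a=6 t_c=0 v_peak=60 T=12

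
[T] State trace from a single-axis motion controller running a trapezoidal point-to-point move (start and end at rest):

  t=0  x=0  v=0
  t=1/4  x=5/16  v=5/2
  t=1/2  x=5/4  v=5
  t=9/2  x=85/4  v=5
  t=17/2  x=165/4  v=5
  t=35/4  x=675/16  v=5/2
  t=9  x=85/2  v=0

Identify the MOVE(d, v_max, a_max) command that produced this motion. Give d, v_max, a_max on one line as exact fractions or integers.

final state: t=9, x=85/2, v=0 → d = 85/2
a_max = (5/2−0)/(1/4−0) = 10
max v = 5 over t∈[1/2,17/2] → v_max = 5
check: 5·(1/2+8) = 85/2 ✓

d=85/2 v_max=5 a_max=10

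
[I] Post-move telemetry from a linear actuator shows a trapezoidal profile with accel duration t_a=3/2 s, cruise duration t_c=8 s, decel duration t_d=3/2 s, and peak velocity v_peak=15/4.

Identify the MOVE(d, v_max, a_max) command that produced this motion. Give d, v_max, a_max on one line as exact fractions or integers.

d=285/8 v_max=15/4 a_max=5/2

a_max = (15/4)/(3/2) = 5/2
d_a = ½·15/4·3/2 = 45/16; d_c = 15/4·8 = 30
d = 2·45/16 + 30 = 285/8
t_c = 8 > 0 ⇒ limit active, v_max = 15/4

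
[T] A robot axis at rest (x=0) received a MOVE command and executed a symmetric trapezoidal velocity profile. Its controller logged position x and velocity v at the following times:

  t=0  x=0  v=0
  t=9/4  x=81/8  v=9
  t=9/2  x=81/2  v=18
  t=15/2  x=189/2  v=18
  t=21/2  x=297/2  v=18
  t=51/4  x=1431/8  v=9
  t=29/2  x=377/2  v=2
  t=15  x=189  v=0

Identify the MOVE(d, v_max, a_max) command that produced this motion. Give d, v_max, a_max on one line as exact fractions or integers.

d=189 v_max=18 a_max=4

final state: t=15, x=189, v=0 → d = 189
a_max = (9−0)/(9/4−0) = 4
max v = 18 over t∈[9/2,21/2] → v_max = 18
check: 18·(9/2+6) = 189 ✓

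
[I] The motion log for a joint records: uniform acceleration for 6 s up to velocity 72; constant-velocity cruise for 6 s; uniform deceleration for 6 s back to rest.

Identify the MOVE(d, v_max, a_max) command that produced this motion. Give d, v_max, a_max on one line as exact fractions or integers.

a_max = 72/6 = 12
d_a = ½·72·6 = 216; d_c = 72·6 = 432
d = 2·216 + 432 = 864
t_c = 6 > 0 so v_max = 72

d=864 v_max=72 a_max=12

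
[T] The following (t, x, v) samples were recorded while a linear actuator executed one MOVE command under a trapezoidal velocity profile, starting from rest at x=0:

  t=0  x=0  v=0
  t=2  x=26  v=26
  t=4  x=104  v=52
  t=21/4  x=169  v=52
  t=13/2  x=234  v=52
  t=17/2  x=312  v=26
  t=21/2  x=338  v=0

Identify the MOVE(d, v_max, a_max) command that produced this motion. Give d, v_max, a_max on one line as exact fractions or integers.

d=338 v_max=52 a_max=13

final state: t=21/2, x=338, v=0 → d = 338
a_max = (26−0)/(2−0) = 13
max v = 52 over t∈[4,13/2] → v_max = 52
check: 52·(4+5/2) = 338 ✓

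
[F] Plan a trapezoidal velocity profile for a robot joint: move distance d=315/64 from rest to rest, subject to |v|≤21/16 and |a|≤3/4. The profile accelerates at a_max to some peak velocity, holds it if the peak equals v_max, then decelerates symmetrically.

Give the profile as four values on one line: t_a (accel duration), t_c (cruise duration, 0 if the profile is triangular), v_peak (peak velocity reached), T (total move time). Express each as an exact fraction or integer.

vₘ²/aₘ = (21/16)²/(3/4) = 147/64
315/64 ≥ 147/64 so v_max reached
t_a = (21/16)/(3/4) = 7/4; v_peak = 21/16
d_cruise = 315/64 − 147/64 = 21/8; t_c = (21/8)/(21/16) = 2
T = 2·7/4 + 2 = 11/2

t_a=7/4 t_c=2 v_peak=21/16 T=11/2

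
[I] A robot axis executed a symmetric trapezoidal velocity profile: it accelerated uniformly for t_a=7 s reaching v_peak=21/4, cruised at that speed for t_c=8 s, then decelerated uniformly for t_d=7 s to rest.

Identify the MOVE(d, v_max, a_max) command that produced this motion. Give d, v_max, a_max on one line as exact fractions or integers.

d=315/4 v_max=21/4 a_max=3/4

a_max = (21/4)/7 = 3/4
d_a = ½·21/4·7 = 147/8; d_c = 21/4·8 = 42
d = 2·147/8 + 42 = 315/4
t_c = 8 > 0 → v_max = v_peak = 21/4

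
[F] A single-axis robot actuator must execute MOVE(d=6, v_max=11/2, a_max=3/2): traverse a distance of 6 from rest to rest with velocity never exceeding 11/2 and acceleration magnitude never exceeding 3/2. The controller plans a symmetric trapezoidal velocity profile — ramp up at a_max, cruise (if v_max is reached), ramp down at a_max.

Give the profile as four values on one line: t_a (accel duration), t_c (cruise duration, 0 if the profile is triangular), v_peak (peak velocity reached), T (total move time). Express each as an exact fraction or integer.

t_a=2 t_c=0 v_peak=3 T=4

(v_max)²/a_max = (11/2)²/(3/2) = 121/6
6 < 121/6 ⇒ no cruise
v_peak = √(6·3/2) = √9 = 3
t_a = 3/(3/2) = 2; t_c = 0
T = 2·2 = 4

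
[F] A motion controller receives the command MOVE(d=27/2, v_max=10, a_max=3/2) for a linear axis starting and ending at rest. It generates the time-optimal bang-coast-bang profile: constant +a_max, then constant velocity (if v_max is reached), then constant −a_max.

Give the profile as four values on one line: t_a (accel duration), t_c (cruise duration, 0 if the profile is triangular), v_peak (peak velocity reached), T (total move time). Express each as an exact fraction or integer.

t_a=3 t_c=0 v_peak=9/2 T=6

v_max²/a_max = 10²/(3/2) = 200/3
27/2 < 200/3 so t_c = 0
v_peak = √(27/2·3/2) = √(81/4) = 9/2
t_a = (9/2)/(3/2) = 3; t_c = 0
T = 2·3 = 6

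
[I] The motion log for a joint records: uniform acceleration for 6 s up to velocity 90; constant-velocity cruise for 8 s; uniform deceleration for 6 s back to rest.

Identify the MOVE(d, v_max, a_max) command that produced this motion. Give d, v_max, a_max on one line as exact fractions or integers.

d=1260 v_max=90 a_max=15

a_max = 90/6 = 15
d_a = ½·90·6 = 270; d_c = 90·8 = 720
d = 2·270 + 720 = 1260
t_c = 8 > 0 → v_max = v_peak = 90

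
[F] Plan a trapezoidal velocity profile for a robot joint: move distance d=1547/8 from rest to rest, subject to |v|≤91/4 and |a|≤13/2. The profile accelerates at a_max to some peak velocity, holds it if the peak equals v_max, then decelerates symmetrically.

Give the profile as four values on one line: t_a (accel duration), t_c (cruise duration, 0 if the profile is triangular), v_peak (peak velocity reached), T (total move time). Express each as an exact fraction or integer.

v_max²/a_max = (91/4)²/(13/2) = 637/8
1547/8 ≥ 637/8 → trapezoidal
t_a = (91/4)/(13/2) = 7/2; v_peak = 91/4
d_cruise = 1547/8 − 637/8 = 455/4; t_c = (455/4)/(91/4) = 5
T = 2·7/2 + 5 = 12

t_a=7/2 t_c=5 v_peak=91/4 T=12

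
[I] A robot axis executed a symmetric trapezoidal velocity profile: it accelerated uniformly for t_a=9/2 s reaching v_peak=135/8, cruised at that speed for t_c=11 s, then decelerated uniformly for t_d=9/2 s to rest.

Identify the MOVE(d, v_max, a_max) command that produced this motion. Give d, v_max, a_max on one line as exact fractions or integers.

a_max = (135/8)/(9/2) = 15/4
d_a = ½·135/8·9/2 = 1215/32; d_c = 135/8·11 = 1485/8
d = 2·1215/32 + 1485/8 = 4185/16
t_c = 11 > 0 ⇒ limit active, v_max = 135/8

d=4185/16 v_max=135/8 a_max=15/4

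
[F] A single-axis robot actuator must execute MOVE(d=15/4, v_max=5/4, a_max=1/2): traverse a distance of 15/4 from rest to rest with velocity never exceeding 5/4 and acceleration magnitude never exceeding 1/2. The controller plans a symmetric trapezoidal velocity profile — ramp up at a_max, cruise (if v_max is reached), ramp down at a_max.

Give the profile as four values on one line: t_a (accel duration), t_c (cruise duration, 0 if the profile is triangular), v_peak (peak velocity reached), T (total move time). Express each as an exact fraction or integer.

t_a=5/2 t_c=1/2 v_peak=5/4 T=11/2

(v_max)²/a_max = (5/4)²/(1/2) = 25/8
15/4 ≥ 25/8 so v_max reached
t_a = (5/4)/(1/2) = 5/2; v_peak = 5/4
d_cruise = 15/4 − 25/8 = 5/8; t_c = (5/8)/(5/4) = 1/2
T = 2·5/2 + 1/2 = 11/2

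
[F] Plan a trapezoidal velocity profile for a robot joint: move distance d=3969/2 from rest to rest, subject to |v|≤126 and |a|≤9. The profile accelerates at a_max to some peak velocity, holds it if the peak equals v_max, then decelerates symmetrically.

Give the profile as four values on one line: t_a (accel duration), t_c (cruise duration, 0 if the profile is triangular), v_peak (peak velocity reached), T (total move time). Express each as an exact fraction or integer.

vₘ²/aₘ = 126²/9 = 1764
3969/2 ≥ 1764 → trapezoidal
t_a = 126/9 = 14; v_peak = 126
d_cruise = 3969/2 − 1764 = 441/2; t_c = (441/2)/126 = 7/4
T = 2·14 + 7/4 = 119/4

t_a=14 t_c=7/4 v_peak=126 T=119/4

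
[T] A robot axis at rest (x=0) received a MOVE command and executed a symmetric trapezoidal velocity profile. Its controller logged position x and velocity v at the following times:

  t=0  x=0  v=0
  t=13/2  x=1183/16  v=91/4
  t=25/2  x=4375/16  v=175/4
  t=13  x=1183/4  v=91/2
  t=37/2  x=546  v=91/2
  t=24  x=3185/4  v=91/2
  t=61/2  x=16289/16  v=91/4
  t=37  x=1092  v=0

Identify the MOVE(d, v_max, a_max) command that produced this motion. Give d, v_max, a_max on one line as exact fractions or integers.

d=1092 v_max=91/2 a_max=7/2

final state: t=37, x=1092, v=0 → d = 1092
a_max = (91/4−0)/(13/2−0) = 7/2
max v = 91/2 over t∈[13,24] → v_max = 91/2
check: 91/2·(13+11) = 1092 ✓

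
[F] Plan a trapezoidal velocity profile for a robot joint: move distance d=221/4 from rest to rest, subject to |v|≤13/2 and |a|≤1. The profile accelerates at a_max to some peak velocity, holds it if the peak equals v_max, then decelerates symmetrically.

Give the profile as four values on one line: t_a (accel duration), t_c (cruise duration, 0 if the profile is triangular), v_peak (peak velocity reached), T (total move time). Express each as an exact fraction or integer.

(v_max)²/a_max = (13/2)²/1 = 169/4
221/4 ≥ 169/4 → trapezoidal
t_a = (13/2)/1 = 13/2; v_peak = 13/2
d_cruise = 221/4 − 169/4 = 13; t_c = 13/(13/2) = 2
T = 2·13/2 + 2 = 15

t_a=13/2 t_c=2 v_peak=13/2 T=15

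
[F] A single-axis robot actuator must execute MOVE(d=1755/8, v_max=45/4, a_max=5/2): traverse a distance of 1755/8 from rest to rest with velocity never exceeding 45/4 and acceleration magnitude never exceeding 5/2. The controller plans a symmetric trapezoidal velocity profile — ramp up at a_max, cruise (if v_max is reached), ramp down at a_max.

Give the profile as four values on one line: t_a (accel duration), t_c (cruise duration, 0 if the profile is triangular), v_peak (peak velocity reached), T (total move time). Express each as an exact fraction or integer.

vₘ²/aₘ = (45/4)²/(5/2) = 405/8
1755/8 ≥ 405/8 so v_max reached
t_a = (45/4)/(5/2) = 9/2; v_peak = 45/4
d_cruise = 1755/8 − 405/8 = 675/4; t_c = (675/4)/(45/4) = 15
T = 2·9/2 + 15 = 24

t_a=9/2 t_c=15 v_peak=45/4 T=24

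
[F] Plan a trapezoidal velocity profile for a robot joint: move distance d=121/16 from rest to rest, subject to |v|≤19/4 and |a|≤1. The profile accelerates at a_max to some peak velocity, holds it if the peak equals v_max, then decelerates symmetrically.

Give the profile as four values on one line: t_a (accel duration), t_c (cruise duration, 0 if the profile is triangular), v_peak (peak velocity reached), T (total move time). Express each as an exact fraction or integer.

t_a=11/4 t_c=0 v_peak=11/4 T=11/2

vₘ²/aₘ = (19/4)²/1 = 361/16
121/16 < 361/16 so t_c = 0
v_peak = √(121/16·1) = √(121/16) = 11/4
t_a = (11/4)/1 = 11/4; t_c = 0
T = 2·11/4 = 11/2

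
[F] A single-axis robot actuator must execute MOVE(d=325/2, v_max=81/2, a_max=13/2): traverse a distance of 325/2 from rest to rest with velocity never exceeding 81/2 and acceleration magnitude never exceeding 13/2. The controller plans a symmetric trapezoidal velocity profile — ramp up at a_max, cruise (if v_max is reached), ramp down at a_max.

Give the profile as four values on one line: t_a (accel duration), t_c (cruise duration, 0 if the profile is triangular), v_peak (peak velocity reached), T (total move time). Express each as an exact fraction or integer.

(v_max)²/a_max = (81/2)²/(13/2) = 6561/26
325/2 < 6561/26 → triangular
v_peak = √(325/2·13/2) = √(4225/4) = 65/2
t_a = (65/2)/(13/2) = 5; t_c = 0
T = 2·5 = 10

t_a=5 t_c=0 v_peak=65/2 T=10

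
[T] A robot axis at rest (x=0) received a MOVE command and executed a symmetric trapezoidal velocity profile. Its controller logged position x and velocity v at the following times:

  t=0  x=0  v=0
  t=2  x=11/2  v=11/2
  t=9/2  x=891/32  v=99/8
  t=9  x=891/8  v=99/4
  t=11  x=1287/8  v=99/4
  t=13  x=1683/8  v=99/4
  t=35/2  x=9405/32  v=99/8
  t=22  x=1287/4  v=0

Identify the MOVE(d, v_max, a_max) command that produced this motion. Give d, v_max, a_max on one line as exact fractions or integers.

final state: t=22, x=1287/4, v=0 → d = 1287/4
a_max = (11/2−0)/(2−0) = 11/4
max v = 99/4 over t∈[9,13] → v_max = 99/4
check: 99/4·(9+4) = 1287/4 ✓

d=1287/4 v_max=99/4 a_max=11/4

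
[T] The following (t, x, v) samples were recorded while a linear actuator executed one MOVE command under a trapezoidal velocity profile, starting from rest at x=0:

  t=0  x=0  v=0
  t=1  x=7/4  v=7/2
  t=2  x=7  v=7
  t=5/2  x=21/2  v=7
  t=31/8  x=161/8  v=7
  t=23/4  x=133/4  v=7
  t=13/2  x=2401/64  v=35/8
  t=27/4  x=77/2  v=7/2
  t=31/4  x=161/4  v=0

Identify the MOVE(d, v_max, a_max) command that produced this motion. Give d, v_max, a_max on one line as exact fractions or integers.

final state: t=31/4, x=161/4, v=0 → d = 161/4
a_max = (7/2−0)/(1−0) = 7/2
max v = 7 over t∈[2,23/4] → v_max = 7
check: 7·(2+15/4) = 161/4 ✓

d=161/4 v_max=7 a_max=7/2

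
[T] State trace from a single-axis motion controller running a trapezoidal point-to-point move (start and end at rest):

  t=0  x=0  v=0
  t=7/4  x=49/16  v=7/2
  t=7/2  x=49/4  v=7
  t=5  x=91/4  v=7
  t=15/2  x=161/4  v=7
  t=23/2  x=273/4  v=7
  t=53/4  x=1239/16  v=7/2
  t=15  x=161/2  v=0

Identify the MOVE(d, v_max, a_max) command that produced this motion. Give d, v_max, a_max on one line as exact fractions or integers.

final state: t=15, x=161/2, v=0 → d = 161/2
a_max = (7/2−0)/(7/4−0) = 2
max v = 7 over t∈[7/2,23/2] → v_max = 7
check: 7·(7/2+8) = 161/2 ✓

d=161/2 v_max=7 a_max=2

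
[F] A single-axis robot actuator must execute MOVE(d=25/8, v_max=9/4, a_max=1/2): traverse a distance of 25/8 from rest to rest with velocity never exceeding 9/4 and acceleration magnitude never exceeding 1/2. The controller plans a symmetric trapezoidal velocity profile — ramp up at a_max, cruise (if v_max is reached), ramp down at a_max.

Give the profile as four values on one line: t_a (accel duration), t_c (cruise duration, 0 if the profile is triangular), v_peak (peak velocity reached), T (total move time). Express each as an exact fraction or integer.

t_a=5/2 t_c=0 v_peak=5/4 T=5

vₘ²/aₘ = (9/4)²/(1/2) = 81/8
25/8 < 81/8 so t_c = 0
v_peak = √(25/8·1/2) = √(25/16) = 5/4
t_a = (5/4)/(1/2) = 5/2; t_c = 0
T = 2·5/2 = 5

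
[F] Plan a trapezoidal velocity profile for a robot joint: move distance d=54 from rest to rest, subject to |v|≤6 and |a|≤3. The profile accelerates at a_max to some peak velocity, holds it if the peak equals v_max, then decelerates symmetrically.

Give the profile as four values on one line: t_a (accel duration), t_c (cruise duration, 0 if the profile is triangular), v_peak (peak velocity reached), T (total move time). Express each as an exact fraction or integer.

vₘ²/aₘ = 6²/3 = 12
54 ≥ 12 so v_max reached
t_a = 6/3 = 2; v_peak = 6
d_cruise = 54 − 12 = 42; t_c = 42/6 = 7
T = 2·2 + 7 = 11

t_a=2 t_c=7 v_peak=6 T=11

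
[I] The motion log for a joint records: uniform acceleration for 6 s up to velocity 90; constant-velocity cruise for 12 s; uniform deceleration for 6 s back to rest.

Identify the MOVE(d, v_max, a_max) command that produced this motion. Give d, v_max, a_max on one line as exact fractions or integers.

d=1620 v_max=90 a_max=15

a_max = 90/6 = 15
d_a = ½·90·6 = 270; d_c = 90·12 = 1080
d = 2·270 + 1080 = 1620
t_c = 12 > 0 → v_max = v_peak = 90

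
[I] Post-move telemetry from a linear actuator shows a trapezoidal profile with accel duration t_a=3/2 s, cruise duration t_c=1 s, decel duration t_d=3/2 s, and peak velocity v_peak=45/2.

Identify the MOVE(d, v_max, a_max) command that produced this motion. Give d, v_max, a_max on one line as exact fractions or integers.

d=225/4 v_max=45/2 a_max=15

a_max = (45/2)/(3/2) = 15
d_a = ½·45/2·3/2 = 135/8; d_c = 45/2·1 = 45/2
d = 2·135/8 + 45/2 = 225/4
t_c = 1 > 0 ⇒ limit active, v_max = 45/2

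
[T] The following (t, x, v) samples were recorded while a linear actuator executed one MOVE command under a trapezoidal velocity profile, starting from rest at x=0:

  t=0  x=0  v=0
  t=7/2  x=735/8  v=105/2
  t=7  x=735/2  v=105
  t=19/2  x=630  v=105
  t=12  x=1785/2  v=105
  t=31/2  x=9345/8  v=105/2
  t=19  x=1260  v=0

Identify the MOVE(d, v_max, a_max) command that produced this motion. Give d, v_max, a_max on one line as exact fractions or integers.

d=1260 v_max=105 a_max=15

final state: t=19, x=1260, v=0 → d = 1260
a_max = (105/2−0)/(7/2−0) = 15
max v = 105 over t∈[7,12] → v_max = 105
check: 105·(7+5) = 1260 ✓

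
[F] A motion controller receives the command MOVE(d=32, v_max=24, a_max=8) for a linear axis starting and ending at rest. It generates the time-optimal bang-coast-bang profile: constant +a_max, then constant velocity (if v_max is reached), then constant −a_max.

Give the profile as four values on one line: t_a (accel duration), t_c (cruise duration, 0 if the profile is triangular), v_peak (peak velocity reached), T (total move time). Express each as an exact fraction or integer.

(v_max)²/a_max = 24²/8 = 72
32 < 72 ⇒ no cruise
v_peak = √(32·8) = √256 = 16
t_a = 16/8 = 2; t_c = 0
T = 2·2 = 4

t_a=2 t_c=0 v_peak=16 T=4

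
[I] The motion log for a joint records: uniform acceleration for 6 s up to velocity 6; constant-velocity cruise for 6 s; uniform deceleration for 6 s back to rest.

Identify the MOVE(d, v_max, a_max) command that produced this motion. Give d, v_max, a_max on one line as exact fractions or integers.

d=72 v_max=6 a_max=1

a_max = 6/6 = 1
d_a = ½·6·6 = 18; d_c = 6·6 = 36
d = 2·18 + 36 = 72
t_c = 6 > 0 ⇒ limit active, v_max = 6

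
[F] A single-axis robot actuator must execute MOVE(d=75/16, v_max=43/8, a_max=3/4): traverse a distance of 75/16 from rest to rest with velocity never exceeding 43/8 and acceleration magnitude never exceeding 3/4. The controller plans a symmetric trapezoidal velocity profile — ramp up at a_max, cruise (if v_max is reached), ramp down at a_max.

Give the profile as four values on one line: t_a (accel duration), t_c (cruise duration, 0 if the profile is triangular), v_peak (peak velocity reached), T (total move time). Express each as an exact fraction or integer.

t_a=5/2 t_c=0 v_peak=15/8 T=5

vₘ²/aₘ = (43/8)²/(3/4) = 1849/48
75/16 < 1849/48 ⇒ no cruise
v_peak = √(75/16·3/4) = √(225/64) = 15/8
t_a = (15/8)/(3/4) = 5/2; t_c = 0
T = 2·5/2 = 5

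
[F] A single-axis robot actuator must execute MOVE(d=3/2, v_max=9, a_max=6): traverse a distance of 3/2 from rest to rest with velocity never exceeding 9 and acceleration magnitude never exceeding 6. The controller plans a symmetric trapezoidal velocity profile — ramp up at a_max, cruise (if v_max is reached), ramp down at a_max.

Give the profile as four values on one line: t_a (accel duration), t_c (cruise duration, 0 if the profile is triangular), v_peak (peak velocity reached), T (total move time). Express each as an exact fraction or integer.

vₘ²/aₘ = 9²/6 = 27/2
3/2 < 27/2 → triangular
v_peak = √(3/2·6) = √9 = 3
t_a = 3/6 = 1/2; t_c = 0
T = 2·1/2 = 1

t_a=1/2 t_c=0 v_peak=3 T=1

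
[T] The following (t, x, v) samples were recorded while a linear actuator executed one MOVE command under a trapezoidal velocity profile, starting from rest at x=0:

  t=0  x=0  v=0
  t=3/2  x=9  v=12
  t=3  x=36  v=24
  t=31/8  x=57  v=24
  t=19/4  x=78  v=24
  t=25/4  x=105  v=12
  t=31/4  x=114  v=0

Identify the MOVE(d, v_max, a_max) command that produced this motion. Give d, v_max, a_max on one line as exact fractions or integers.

d=114 v_max=24 a_max=8

final state: t=31/4, x=114, v=0 → d = 114
a_max = (12−0)/(3/2−0) = 8
max v = 24 over t∈[3,19/4] → v_max = 24
check: 24·(3+7/4) = 114 ✓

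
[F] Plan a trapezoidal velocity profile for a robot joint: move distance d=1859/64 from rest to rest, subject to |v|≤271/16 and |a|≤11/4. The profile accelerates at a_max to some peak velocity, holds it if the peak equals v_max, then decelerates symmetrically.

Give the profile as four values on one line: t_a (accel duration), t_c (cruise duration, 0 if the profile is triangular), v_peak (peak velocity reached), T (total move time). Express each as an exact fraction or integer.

v_max²/a_max = (271/16)²/(11/4) = 73441/704
1859/64 < 73441/704 → triangular
v_peak = √(1859/64·11/4) = √(20449/256) = 143/16
t_a = (143/16)/(11/4) = 13/4; t_c = 0
T = 2·13/4 = 13/2

t_a=13/4 t_c=0 v_peak=143/16 T=13/2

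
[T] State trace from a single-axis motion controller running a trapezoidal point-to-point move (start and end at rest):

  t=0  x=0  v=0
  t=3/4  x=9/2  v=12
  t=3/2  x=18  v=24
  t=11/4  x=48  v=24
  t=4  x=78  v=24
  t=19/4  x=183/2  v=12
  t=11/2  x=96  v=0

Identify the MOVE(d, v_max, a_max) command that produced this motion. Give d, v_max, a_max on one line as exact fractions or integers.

d=96 v_max=24 a_max=16

final state: t=11/2, x=96, v=0 → d = 96
a_max = (12−0)/(3/4−0) = 16
max v = 24 over t∈[3/2,4] → v_max = 24
check: 24·(3/2+5/2) = 96 ✓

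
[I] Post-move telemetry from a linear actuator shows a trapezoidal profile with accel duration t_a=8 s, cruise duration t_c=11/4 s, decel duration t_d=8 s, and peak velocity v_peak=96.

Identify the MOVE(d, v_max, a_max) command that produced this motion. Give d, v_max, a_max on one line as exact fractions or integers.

a_max = 96/8 = 12
d_a = ½·96·8 = 384; d_c = 96·11/4 = 264
d = 2·384 + 264 = 1032
t_c = 11/4 > 0 ⇒ limit active, v_max = 96

d=1032 v_max=96 a_max=12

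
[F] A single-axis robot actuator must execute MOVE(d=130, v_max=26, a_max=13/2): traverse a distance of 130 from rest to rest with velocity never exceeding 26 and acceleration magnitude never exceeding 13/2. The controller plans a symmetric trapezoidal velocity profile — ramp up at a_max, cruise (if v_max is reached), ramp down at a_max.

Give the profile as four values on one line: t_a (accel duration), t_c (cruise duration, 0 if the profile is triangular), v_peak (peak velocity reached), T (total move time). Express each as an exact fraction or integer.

t_a=4 t_c=1 v_peak=26 T=9

v_max²/a_max = 26²/(13/2) = 104
130 ≥ 104 so v_max reached
t_a = 26/(13/2) = 4; v_peak = 26
d_cruise = 130 − 104 = 26; t_c = 26/26 = 1
T = 2·4 + 1 = 9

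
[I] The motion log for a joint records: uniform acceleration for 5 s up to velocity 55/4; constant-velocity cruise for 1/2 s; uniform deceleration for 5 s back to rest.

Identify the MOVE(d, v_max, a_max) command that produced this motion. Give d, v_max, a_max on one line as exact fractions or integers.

d=605/8 v_max=55/4 a_max=11/4

a_max = (55/4)/5 = 11/4
d_a = ½·55/4·5 = 275/8; d_c = 55/4·1/2 = 55/8
d = 2·275/8 + 55/8 = 605/8
t_c = 1/2 > 0 so v_max = 55/4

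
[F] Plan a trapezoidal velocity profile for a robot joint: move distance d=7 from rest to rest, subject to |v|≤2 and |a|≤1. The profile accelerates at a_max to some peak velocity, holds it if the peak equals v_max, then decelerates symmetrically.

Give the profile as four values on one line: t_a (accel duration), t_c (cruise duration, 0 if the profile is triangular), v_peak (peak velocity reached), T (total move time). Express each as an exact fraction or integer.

t_a=2 t_c=3/2 v_peak=2 T=11/2

(v_max)²/a_max = 2²/1 = 4
7 ≥ 4 so v_max reached
t_a = 2/1 = 2; v_peak = 2
d_cruise = 7 − 4 = 3; t_c = 3/2
T = 2·2 + 3/2 = 11/2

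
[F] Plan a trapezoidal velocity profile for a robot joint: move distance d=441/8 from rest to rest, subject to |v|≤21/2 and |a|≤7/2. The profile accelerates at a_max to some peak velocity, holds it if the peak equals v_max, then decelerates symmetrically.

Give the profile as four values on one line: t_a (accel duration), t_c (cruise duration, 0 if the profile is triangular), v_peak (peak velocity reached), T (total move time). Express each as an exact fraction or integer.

t_a=3 t_c=9/4 v_peak=21/2 T=33/4

(v_max)²/a_max = (21/2)²/(7/2) = 63/2
441/8 ≥ 63/2 ⇒ cruise phase
t_a = (21/2)/(7/2) = 3; v_peak = 21/2
d_cruise = 441/8 − 63/2 = 189/8; t_c = (189/8)/(21/2) = 9/4
T = 2·3 + 9/4 = 33/4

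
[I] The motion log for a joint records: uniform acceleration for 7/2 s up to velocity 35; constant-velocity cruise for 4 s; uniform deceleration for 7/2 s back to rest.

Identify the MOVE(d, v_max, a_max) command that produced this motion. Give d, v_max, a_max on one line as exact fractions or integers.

a_max = 35/(7/2) = 10
d_a = ½·35·7/2 = 245/4; d_c = 35·4 = 140
d = 2·245/4 + 140 = 525/2
t_c = 4 > 0 ⇒ limit active, v_max = 35

d=525/2 v_max=35 a_max=10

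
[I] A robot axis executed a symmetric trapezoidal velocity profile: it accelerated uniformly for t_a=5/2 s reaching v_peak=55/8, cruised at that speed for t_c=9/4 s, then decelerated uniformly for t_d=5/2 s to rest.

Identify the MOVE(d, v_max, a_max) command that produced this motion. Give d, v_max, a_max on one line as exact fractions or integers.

d=1045/32 v_max=55/8 a_max=11/4

a_max = (55/8)/(5/2) = 11/4
d_a = ½·55/8·5/2 = 275/32; d_c = 55/8·9/4 = 495/32
d = 2·275/32 + 495/32 = 1045/32
t_c = 9/4 > 0 → v_max = v_peak = 55/8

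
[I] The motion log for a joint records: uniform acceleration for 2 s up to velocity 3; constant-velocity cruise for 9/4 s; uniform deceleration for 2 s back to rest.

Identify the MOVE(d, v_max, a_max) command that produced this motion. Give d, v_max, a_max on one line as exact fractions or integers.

a_max = 3/2
d_a = ½·3·2 = 3; d_c = 3·9/4 = 27/4
d = 2·3 + 27/4 = 51/4
t_c = 9/4 > 0 → v_max = v_peak = 3

d=51/4 v_max=3 a_max=3/2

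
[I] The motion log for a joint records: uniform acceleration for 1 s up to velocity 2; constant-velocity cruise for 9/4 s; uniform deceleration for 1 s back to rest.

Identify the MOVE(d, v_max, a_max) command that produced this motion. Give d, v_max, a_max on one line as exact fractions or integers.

d=13/2 v_max=2 a_max=2

a_max = 2/1 = 2
d_a = ½·2·1 = 1; d_c = 2·9/4 = 9/2
d = 2·1 + 9/2 = 13/2
t_c = 9/4 > 0 so v_max = 2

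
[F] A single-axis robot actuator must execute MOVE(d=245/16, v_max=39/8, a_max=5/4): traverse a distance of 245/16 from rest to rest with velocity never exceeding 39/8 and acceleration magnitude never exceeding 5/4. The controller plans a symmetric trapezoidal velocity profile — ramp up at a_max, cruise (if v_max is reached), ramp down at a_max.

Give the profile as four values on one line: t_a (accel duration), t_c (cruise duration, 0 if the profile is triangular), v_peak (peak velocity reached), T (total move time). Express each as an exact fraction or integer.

v_max²/a_max = (39/8)²/(5/4) = 1521/80
245/16 < 1521/80 ⇒ no cruise
v_peak = √(245/16·5/4) = √(1225/64) = 35/8
t_a = (35/8)/(5/4) = 7/2; t_c = 0
T = 2·7/2 = 7

t_a=7/2 t_c=0 v_peak=35/8 T=7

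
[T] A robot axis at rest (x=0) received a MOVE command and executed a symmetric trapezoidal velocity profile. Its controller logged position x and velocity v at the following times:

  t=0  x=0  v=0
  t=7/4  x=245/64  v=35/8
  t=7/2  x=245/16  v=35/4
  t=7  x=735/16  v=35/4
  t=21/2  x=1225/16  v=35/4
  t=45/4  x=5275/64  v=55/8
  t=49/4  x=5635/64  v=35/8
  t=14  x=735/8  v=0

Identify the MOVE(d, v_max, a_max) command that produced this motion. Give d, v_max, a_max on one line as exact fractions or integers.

final state: t=14, x=735/8, v=0 → d = 735/8
a_max = (35/8−0)/(7/4−0) = 5/2
max v = 35/4 over t∈[7/2,21/2] → v_max = 35/4
check: 35/4·(7/2+7) = 735/8 ✓

d=735/8 v_max=35/4 a_max=5/2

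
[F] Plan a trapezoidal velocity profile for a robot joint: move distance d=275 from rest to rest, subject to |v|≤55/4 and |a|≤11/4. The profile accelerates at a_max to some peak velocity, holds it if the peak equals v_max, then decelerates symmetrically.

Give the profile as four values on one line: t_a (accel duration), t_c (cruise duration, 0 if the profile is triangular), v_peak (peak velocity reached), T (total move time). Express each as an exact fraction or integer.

t_a=5 t_c=15 v_peak=55/4 T=25

(v_max)²/a_max = (55/4)²/(11/4) = 275/4
275 ≥ 275/4 → trapezoidal
t_a = (55/4)/(11/4) = 5; v_peak = 55/4
d_cruise = 275 − 275/4 = 825/4; t_c = (825/4)/(55/4) = 15
T = 2·5 + 15 = 25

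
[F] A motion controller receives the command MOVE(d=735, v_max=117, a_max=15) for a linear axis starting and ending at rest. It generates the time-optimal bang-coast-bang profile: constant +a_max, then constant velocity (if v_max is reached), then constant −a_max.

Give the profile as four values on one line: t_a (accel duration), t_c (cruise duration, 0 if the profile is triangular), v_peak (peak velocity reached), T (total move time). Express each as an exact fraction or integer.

t_a=7 t_c=0 v_peak=105 T=14

vₘ²/aₘ = 117²/15 = 4563/5
735 < 4563/5 ⇒ no cruise
v_peak = √(735·15) = √11025 = 105
t_a = 105/15 = 7; t_c = 0
T = 2·7 = 14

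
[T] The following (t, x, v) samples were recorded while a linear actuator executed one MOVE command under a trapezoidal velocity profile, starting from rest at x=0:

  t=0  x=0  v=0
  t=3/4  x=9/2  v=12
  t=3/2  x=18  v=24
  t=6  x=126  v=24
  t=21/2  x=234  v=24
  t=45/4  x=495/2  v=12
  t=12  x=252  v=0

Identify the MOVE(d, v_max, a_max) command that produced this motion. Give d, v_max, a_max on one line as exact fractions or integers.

final state: t=12, x=252, v=0 → d = 252
a_max = (12−0)/(3/4−0) = 16
max v = 24 over t∈[3/2,21/2] → v_max = 24
check: 24·(3/2+9) = 252 ✓

d=252 v_max=24 a_max=16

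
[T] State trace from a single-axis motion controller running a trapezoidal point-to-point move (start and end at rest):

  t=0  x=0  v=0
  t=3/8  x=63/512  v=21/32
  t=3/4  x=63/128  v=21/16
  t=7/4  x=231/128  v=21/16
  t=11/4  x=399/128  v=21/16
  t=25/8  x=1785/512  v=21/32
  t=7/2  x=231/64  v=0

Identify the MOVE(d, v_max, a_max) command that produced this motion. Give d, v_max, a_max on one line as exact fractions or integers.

final state: t=7/2, x=231/64, v=0 → d = 231/64
a_max = (21/32−0)/(3/8−0) = 7/4
max v = 21/16 over t∈[3/4,11/4] → v_max = 21/16
check: 21/16·(3/4+2) = 231/64 ✓

d=231/64 v_max=21/16 a_max=7/4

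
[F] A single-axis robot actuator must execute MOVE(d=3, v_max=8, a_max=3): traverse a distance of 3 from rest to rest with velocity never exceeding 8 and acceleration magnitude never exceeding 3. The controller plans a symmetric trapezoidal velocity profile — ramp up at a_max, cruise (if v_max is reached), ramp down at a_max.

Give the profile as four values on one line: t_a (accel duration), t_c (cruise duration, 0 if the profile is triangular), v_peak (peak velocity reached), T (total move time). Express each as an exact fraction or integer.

t_a=1 t_c=0 v_peak=3 T=2

(v_max)²/a_max = 8²/3 = 64/3
3 < 64/3 so t_c = 0
v_peak = √(3·3) = √9 = 3
t_a = 3/3 = 1; t_c = 0
T = 2·1 = 2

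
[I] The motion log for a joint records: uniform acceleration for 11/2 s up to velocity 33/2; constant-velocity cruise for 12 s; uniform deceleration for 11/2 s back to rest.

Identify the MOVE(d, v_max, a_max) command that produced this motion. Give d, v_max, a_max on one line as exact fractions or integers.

d=1155/4 v_max=33/2 a_max=3

a_max = (33/2)/(11/2) = 3
d_a = ½·33/2·11/2 = 363/8; d_c = 33/2·12 = 198
d = 2·363/8 + 198 = 1155/4
t_c = 12 > 0 so v_max = 33/2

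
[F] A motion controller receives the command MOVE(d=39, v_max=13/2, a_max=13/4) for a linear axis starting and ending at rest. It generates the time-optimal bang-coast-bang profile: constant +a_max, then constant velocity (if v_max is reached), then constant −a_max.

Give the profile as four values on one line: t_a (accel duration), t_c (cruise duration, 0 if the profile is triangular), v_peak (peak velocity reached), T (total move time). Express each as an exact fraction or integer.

t_a=2 t_c=4 v_peak=13/2 T=8

vₘ²/aₘ = (13/2)²/(13/4) = 13
39 ≥ 13 ⇒ cruise phase
t_a = (13/2)/(13/4) = 2; v_peak = 13/2
d_cruise = 39 − 13 = 26; t_c = 26/(13/2) = 4
T = 2·2 + 4 = 8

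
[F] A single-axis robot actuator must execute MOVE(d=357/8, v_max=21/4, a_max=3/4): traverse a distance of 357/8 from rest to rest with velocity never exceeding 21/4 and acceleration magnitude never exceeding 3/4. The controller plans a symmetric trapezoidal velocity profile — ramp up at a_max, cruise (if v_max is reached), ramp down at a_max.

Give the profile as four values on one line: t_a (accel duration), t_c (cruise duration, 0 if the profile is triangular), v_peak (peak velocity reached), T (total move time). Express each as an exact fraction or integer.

t_a=7 t_c=3/2 v_peak=21/4 T=31/2

v_max²/a_max = (21/4)²/(3/4) = 147/4
357/8 ≥ 147/4 → trapezoidal
t_a = (21/4)/(3/4) = 7; v_peak = 21/4
d_cruise = 357/8 − 147/4 = 63/8; t_c = (63/8)/(21/4) = 3/2
T = 2·7 + 3/2 = 31/2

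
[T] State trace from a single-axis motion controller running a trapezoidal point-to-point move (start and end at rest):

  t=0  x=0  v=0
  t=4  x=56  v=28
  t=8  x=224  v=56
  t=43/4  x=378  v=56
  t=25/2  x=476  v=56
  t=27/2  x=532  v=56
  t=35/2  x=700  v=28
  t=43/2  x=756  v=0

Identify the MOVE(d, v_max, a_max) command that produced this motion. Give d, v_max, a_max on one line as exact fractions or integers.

final state: t=43/2, x=756, v=0 → d = 756
a_max = (28−0)/(4−0) = 7
max v = 56 over t∈[8,27/2] → v_max = 56
check: 56·(8+11/2) = 756 ✓

d=756 v_max=56 a_max=7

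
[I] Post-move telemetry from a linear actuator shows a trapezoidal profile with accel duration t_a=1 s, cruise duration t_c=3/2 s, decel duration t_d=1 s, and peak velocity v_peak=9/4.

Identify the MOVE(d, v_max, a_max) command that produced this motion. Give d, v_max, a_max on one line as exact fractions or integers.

d=45/8 v_max=9/4 a_max=9/4

a_max = (9/4)/1 = 9/4
d_a = ½·9/4·1 = 9/8; d_c = 9/4·3/2 = 27/8
d = 2·9/8 + 27/8 = 45/8
t_c = 3/2 > 0 → v_max = v_peak = 9/4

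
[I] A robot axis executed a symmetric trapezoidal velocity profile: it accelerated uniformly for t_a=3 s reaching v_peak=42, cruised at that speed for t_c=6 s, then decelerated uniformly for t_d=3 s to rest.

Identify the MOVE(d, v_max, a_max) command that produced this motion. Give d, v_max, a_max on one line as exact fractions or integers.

d=378 v_max=42 a_max=14

a_max = 42/3 = 14
d_a = ½·42·3 = 63; d_c = 42·6 = 252
d = 2·63 + 252 = 378
t_c = 6 > 0 → v_max = v_peak = 42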